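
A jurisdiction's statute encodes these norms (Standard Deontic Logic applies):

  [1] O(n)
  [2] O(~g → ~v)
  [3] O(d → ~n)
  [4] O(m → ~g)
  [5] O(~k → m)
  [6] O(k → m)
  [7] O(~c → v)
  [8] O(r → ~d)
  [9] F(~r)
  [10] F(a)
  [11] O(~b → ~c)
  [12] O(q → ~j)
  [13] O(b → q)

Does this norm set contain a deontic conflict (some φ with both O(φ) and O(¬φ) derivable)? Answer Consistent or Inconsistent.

Premise 3 is O(d → ~n), but O(d) is not derivable from the premises, so it does not yield O(~n).
So O(~n) is not derivable, and the apparent clash with O(n) does not arise.
A world satisfying every obligation exists (e.g. a=false, b=true, c=true, d=false, g=false, j=false, k=false, m=true, n=true, q=true, r=true, v=false); no atom is both obligatory and forbidden, so the set is consistent.

Consistent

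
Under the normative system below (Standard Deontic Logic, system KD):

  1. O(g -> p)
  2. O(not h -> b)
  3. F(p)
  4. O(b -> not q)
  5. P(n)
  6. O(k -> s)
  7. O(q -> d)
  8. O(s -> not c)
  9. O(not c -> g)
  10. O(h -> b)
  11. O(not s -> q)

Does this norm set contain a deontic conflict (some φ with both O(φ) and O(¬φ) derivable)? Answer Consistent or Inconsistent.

Inconsistent

By case analysis on h: premise 10 gives O(h -> b) and premise 2 gives O(not h -> b), so O(b) either way.
Applying K to premise 4 (O(b -> not q)) and O(b) yields O(not q).
Premise 11, O(not s -> q), contraposes to O(not q -> s); with O(not q) we get O(s).
Premise 8 is O(s -> not c); since O(s), deontic closure gives O(not c).
Premise 9 is O(not c -> g); since O(not c), deontic closure gives O(g).
From O(g) and premise 1, O(g -> p), we obtain O(p).
However, F(p) at premise 3 amounts to O(not p).
We now have both O(p) and O(not p) — p is simultaneously obligatory and forbidden, violating the D-axiom.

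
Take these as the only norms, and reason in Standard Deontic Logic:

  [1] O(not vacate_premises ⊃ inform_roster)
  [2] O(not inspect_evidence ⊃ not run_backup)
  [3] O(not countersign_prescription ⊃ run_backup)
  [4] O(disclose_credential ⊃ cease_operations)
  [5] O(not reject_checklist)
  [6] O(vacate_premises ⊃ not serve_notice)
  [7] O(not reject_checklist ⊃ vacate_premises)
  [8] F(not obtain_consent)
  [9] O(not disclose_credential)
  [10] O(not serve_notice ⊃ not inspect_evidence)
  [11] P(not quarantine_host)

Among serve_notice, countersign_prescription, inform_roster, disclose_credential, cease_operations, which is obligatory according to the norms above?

countersign_prescription

Premise 5 gives O(not reject_checklist).
From O(not reject_checklist) and premise 7, O(not reject_checklist ⊃ vacate_premises), we obtain O(vacate_premises).
With premise 6, O(vacate_premises ⊃ not serve_notice), the K-axiom yields O(not serve_notice).
From O(not serve_notice) and premise 10, O(not serve_notice ⊃ not inspect_evidence), we obtain O(not inspect_evidence).
With premise 2, O(not inspect_evidence ⊃ not run_backup), the K-axiom yields O(not run_backup).
Premise 3 is O(not countersign_prescription ⊃ run_backup); contrapositively O(not run_backup ⊃ countersign_prescription). Since O(not run_backup) holds, K gives O(countersign_prescription).
So O(countersign_prescription) holds — countersign_prescription is obligatory. None of the other listed options is made obligatory by any chain of premises.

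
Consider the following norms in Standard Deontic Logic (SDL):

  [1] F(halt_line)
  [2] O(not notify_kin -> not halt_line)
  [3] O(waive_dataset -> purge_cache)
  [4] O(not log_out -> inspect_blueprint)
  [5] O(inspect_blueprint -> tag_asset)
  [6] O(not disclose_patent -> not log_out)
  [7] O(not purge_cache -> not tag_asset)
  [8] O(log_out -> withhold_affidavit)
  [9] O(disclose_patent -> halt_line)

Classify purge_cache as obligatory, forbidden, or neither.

Obligatory

F(halt_line) at premise 1 means O(not halt_line).
Premise 9 is O(disclose_patent -> halt_line); contrapositively O(not halt_line -> not disclose_patent). Since O(not halt_line) holds, K gives O(not disclose_patent).
Applying K to premise 6 (O(not disclose_patent -> not log_out)) and O(not disclose_patent) yields O(not log_out).
Applying K to premise 4 (O(not log_out -> inspect_blueprint)) and O(not log_out) yields O(inspect_blueprint).
Premise 5 is O(inspect_blueprint -> tag_asset); since O(inspect_blueprint), deontic closure gives O(tag_asset).
Premise 7 is O(not purge_cache -> not tag_asset); contrapositively O(tag_asset -> purge_cache). Since O(tag_asset) holds, K gives O(purge_cache).
Premises 2, 3, 8 do not contribute to this derivation.
Hence purge_cache is obligatory.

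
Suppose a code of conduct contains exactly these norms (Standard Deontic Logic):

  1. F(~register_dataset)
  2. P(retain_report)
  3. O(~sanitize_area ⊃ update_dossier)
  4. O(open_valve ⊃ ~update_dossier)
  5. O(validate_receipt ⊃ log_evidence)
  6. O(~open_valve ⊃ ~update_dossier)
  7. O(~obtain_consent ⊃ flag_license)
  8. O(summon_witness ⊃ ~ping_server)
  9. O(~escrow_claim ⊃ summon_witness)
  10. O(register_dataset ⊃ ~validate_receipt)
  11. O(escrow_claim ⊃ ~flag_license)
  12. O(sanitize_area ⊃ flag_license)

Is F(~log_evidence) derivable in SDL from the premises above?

No

Premise 5 is O(validate_receipt ⊃ log_evidence), but O(validate_receipt) is not derivable from the premises, so it does not yield O(log_evidence).
No other premise forces O(log_evidence). An ideal world satisfying every premise can still have ~log_evidence true, so F(~log_evidence) is not derivable.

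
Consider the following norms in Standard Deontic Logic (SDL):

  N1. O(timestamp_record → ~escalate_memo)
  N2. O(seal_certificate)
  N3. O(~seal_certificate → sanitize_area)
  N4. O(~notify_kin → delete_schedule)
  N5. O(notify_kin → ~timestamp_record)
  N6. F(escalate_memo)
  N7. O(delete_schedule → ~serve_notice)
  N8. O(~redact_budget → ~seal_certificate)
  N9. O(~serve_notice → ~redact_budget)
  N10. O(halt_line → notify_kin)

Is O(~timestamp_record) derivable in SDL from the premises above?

Yes

Premise 2 gives O(seal_certificate).
Premise 8 is O(~redact_budget → ~seal_certificate); contrapositively O(seal_certificate → redact_budget). Since O(seal_certificate) holds, K gives O(redact_budget).
The contrapositive of premise 9 (O(~serve_notice → ~redact_budget)) is O(redact_budget → serve_notice), and O(redact_budget) is already established, so O(serve_notice).
The contrapositive of premise 7 (O(delete_schedule → ~serve_notice)) is O(serve_notice → ~delete_schedule), and O(serve_notice) is already established, so O(~delete_schedule).
Premise 4 is O(~notify_kin → delete_schedule); contrapositively O(~delete_schedule → notify_kin). Since O(~delete_schedule) holds, K gives O(notify_kin).
From O(notify_kin) and premise 5, O(notify_kin → ~timestamp_record), we obtain O(~timestamp_record).
Premises 1, 3, 6, 10 do not contribute to this derivation.
So O(~timestamp_record) follows.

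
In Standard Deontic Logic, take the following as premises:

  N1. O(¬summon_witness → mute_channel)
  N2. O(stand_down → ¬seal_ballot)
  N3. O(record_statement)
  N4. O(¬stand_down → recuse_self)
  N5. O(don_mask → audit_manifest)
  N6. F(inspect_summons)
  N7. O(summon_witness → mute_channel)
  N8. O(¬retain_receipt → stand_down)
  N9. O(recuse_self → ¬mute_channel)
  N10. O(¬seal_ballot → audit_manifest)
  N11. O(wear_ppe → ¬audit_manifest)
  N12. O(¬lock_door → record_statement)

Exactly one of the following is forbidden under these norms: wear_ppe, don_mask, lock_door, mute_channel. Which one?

By case analysis on ¬summon_witness: premise 1 gives O(¬summon_witness → mute_channel) and premise 7 gives O(summon_witness → mute_channel), so O(mute_channel) either way.
The contrapositive of premise 9 (O(recuse_self → ¬mute_channel)) is O(mute_channel → ¬recuse_self), and O(mute_channel) is already established, so O(¬recuse_self).
The contrapositive of premise 4 (O(¬stand_down → recuse_self)) is O(¬recuse_self → stand_down), and O(¬recuse_self) is already established, so O(stand_down).
Applying K to premise 2 (O(stand_down → ¬seal_ballot)) and O(stand_down) yields O(¬seal_ballot).
From O(¬seal_ballot) and premise 10, O(¬seal_ballot → audit_manifest), we obtain O(audit_manifest).
Premise 11 is O(wear_ppe → ¬audit_manifest); contrapositively O(audit_manifest → ¬wear_ppe). Since O(audit_manifest) holds, K gives O(¬wear_ppe).
So O(¬wear_ppe) holds, i.e. wear_ppe is forbidden. None of the other listed options is forbidden under the premises.

wear_ppe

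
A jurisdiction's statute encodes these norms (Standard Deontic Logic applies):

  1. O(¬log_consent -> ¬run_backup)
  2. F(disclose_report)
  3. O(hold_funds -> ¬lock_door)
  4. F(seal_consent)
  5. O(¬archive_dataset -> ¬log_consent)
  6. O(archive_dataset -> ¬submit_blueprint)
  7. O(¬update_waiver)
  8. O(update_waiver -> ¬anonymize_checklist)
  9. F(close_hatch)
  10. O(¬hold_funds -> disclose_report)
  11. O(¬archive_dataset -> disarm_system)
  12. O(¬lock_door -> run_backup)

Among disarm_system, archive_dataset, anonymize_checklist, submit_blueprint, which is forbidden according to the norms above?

submit_blueprint

Premise 2 is F(disclose_report), i.e. O(¬disclose_report).
Premise 10, O(¬hold_funds -> disclose_report), contraposes to O(¬disclose_report -> hold_funds); with O(¬disclose_report) we get O(hold_funds).
Applying K to premise 3 (O(hold_funds -> ¬lock_door)) and O(hold_funds) yields O(¬lock_door).
With premise 12, O(¬lock_door -> run_backup), the K-axiom yields O(run_backup).
The contrapositive of premise 1 (O(¬log_consent -> ¬run_backup)) is O(run_backup -> log_consent), and O(run_backup) is already established, so O(log_consent).
The contrapositive of premise 5 (O(¬archive_dataset -> ¬log_consent)) is O(log_consent -> archive_dataset), and O(log_consent) is already established, so O(archive_dataset).
With premise 6, O(archive_dataset -> ¬submit_blueprint), the K-axiom yields O(¬submit_blueprint).
So O(¬submit_blueprint) holds, i.e. submit_blueprint is forbidden. None of the other listed options is forbidden under the premises.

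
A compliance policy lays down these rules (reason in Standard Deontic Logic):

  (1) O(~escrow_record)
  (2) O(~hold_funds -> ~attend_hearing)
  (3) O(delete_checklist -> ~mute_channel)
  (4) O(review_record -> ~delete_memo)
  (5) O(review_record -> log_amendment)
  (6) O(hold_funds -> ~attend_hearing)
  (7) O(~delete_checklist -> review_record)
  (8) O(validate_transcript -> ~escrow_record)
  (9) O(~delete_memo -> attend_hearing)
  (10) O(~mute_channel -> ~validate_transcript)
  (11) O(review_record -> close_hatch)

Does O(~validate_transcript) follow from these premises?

Yes

Premises 2 and 6 cover both cases: O(~hold_funds -> ~attend_hearing) and O(hold_funds -> ~attend_hearing). Since ~hold_funds ∨ hold_funds is a tautology, O(~attend_hearing) follows.
The contrapositive of premise 9 (O(~delete_memo -> attend_hearing)) is O(~attend_hearing -> delete_memo), and O(~attend_hearing) is already established, so O(delete_memo).
The contrapositive of premise 4 (O(review_record -> ~delete_memo)) is O(delete_memo -> ~review_record), and O(delete_memo) is already established, so O(~review_record).
Premise 7 is O(~delete_checklist -> review_record); contrapositively O(~review_record -> delete_checklist). Since O(~review_record) holds, K gives O(delete_checklist).
From O(delete_checklist) and premise 3, O(delete_checklist -> ~mute_channel), we obtain O(~mute_channel).
With premise 10, O(~mute_channel -> ~validate_transcript), the K-axiom yields O(~validate_transcript).
Premises 1, 5, 8, 11 do not contribute to this derivation.
So O(~validate_transcript) follows.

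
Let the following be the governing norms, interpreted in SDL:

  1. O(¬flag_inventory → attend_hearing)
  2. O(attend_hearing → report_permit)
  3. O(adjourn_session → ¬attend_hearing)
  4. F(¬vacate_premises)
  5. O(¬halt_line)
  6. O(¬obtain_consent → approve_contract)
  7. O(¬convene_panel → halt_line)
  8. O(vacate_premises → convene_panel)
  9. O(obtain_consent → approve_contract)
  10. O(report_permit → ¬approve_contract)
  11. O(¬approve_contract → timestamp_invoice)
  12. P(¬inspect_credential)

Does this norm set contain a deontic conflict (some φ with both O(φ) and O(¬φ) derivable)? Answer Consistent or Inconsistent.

Consistent

Premise 7 is O(¬convene_panel → halt_line), but O(¬convene_panel) is not derivable from the premises, so it does not yield O(halt_line).
So O(halt_line) is not derivable, and the apparent clash with O(¬halt_line) does not arise.
A world satisfying every obligation exists (e.g. adjourn_session=false, approve_contract=true, attend_hearing=false, convene_panel=true, flag_inventory=true, halt_line=false, inspect_credential=false, obtain_consent=false, report_permit=false, timestamp_invoice=false, vacate_premises=true); no atom is both obligatory and forbidden, so the set is consistent.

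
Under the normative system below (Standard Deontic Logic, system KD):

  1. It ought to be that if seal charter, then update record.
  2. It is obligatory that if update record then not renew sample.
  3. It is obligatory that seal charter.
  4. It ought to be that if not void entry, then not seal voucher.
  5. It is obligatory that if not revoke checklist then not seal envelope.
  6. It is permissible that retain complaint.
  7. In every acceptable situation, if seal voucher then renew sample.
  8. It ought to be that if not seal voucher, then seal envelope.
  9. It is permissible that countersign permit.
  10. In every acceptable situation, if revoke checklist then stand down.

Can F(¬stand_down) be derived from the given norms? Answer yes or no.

From premise 3 we have O(seal_charter).
With premise 1, O(seal_charter → update_record), the K-axiom yields O(update_record).
With premise 2, O(update_record → ¬renew_sample), the K-axiom yields O(¬renew_sample).
The contrapositive of premise 7 (O(seal_voucher → renew_sample)) is O(¬renew_sample → ¬seal_voucher), and O(¬renew_sample) is already established, so O(¬seal_voucher).
From O(¬seal_voucher) and premise 8, O(¬seal_voucher → seal_envelope), we obtain O(seal_envelope).
Premise 5 is O(¬revoke_checklist → ¬seal_envelope); contrapositively O(seal_envelope → revoke_checklist). Since O(seal_envelope) holds, K gives O(revoke_checklist).
Premise 10 is O(revoke_checklist → stand_down); since O(revoke_checklist), deontic closure gives O(stand_down).
Premises 4, 6, 9 do not contribute to this derivation.
So O(stand_down) holds, i.e. F(¬stand_down). The claim follows.

Yes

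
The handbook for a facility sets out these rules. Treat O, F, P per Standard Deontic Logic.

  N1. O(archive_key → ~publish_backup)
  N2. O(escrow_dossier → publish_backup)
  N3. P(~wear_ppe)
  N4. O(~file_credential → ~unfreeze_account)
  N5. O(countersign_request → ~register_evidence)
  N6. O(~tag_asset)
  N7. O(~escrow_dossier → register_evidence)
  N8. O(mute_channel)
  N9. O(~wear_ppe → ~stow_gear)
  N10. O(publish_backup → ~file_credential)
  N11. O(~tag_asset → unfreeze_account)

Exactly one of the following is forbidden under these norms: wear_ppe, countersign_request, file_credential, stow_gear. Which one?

countersign_request

Premise 6 states O(~tag_asset) outright.
Premise 11 is O(~tag_asset → unfreeze_account); since O(~tag_asset), deontic closure gives O(unfreeze_account).
Premise 4, O(~file_credential → ~unfreeze_account), contraposes to O(unfreeze_account → file_credential); with O(unfreeze_account) we get O(file_credential).
Premise 10 is O(publish_backup → ~file_credential); contrapositively O(file_credential → ~publish_backup). Since O(file_credential) holds, K gives O(~publish_backup).
The contrapositive of premise 2 (O(escrow_dossier → publish_backup)) is O(~publish_backup → ~escrow_dossier), and O(~publish_backup) is already established, so O(~escrow_dossier).
From O(~escrow_dossier) and premise 7, O(~escrow_dossier → register_evidence), we obtain O(register_evidence).
The contrapositive of premise 5 (O(countersign_request → ~register_evidence)) is O(register_evidence → ~countersign_request), and O(register_evidence) is already established, so O(~countersign_request).
So O(~countersign_request) holds, i.e. countersign_request is forbidden. None of the other listed options is forbidden under the premises.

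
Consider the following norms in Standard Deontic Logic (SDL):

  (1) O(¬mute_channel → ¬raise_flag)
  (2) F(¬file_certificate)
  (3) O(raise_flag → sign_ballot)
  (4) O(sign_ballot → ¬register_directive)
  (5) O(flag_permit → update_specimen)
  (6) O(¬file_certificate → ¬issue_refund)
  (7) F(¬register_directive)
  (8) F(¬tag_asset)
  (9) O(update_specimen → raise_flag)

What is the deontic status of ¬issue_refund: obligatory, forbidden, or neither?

Premise 6 is O(¬file_certificate → ¬issue_refund), but O(¬file_certificate) is not derivable from the premises, so it does not yield O(¬issue_refund).
No premise or chain of K-axiom applications forces O(¬issue_refund), and none forces O(issue_refund). So ¬issue_refund is neither obligatory nor forbidden under these norms.

Neither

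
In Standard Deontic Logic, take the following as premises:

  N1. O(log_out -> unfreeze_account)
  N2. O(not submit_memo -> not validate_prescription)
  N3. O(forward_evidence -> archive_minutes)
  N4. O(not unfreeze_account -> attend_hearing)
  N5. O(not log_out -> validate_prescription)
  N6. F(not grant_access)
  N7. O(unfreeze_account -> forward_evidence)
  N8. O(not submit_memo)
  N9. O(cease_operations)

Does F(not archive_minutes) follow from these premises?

Premise 8 states O(not submit_memo) outright.
Premise 2 is O(not submit_memo -> not validate_prescription); since O(not submit_memo), deontic closure gives O(not validate_prescription).
The contrapositive of premise 5 (O(not log_out -> validate_prescription)) is O(not validate_prescription -> log_out), and O(not validate_prescription) is already established, so O(log_out).
From O(log_out) and premise 1, O(log_out -> unfreeze_account), we obtain O(unfreeze_account).
From O(unfreeze_account) and premise 7, O(unfreeze_account -> forward_evidence), we obtain O(forward_evidence).
Applying K to premise 3 (O(forward_evidence -> archive_minutes)) and O(forward_evidence) yields O(archive_minutes).
Premises 4, 6, 9 do not contribute to this derivation.
So O(archive_minutes) holds, i.e. F(not archive_minutes). The claim follows.

Yes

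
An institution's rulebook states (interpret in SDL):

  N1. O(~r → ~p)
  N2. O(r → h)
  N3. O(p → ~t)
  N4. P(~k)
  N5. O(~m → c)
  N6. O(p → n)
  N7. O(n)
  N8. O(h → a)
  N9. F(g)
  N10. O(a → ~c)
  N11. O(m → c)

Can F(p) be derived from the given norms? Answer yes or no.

Premises 5 and 11 are O(~m → c) and O(m → c); every ideal world satisfies ~m or m, so in either case c holds — hence O(c).
Premise 10, O(a → ~c), contraposes to O(c → ~a); with O(c) we get O(~a).
Premise 8, O(h → a), contraposes to O(~a → ~h); with O(~a) we get O(~h).
The contrapositive of premise 2 (O(r → h)) is O(~h → ~r), and O(~h) is already established, so O(~r).
Premise 1 is O(~r → ~p); since O(~r), deontic closure gives O(~p).
Premises 3, 4, 6, 7, 9 do not contribute to this derivation.
So O(~p) holds, i.e. F(p). The claim follows.

Yes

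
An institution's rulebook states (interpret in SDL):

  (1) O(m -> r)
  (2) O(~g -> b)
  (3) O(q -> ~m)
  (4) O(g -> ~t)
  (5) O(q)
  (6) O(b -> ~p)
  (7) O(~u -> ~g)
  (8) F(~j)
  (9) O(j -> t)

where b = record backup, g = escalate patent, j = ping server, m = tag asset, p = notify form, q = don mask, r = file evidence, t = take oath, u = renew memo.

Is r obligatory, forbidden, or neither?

Premise 1 is O(m -> r), but O(m) is not derivable from the premises, so it does not yield O(r).
No premise or chain of K-axiom applications forces O(r), and none forces O(~r). So r is neither obligatory nor forbidden under these norms.

Neither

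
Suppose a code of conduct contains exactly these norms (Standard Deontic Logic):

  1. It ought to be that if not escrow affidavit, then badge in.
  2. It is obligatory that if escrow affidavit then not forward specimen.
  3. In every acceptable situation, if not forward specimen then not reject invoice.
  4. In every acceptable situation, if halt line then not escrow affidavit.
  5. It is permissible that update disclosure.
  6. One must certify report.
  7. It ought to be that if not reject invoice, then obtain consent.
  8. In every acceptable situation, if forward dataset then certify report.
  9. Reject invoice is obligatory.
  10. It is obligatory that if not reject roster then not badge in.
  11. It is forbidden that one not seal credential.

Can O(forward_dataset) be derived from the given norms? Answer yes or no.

Premise 8 is O(forward_dataset → certify_report); even if O(certify_report) held, inferring O(forward_dataset) would be affirming the consequent — invalid.
No other premise forces O(forward_dataset). An ideal world satisfying every premise can still have forward_dataset false, so O(forward_dataset) is not derivable.

No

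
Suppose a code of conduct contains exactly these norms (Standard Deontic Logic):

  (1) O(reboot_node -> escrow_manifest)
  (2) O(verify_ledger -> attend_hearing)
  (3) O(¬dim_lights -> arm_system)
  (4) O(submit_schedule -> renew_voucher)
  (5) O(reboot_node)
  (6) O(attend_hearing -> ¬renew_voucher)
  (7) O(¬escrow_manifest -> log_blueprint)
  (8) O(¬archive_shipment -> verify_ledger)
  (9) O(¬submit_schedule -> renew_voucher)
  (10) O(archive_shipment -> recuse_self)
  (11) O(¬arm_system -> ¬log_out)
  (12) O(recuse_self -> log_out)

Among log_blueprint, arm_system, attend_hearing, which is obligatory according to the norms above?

arm_system

Premises 4 and 9 cover both cases: O(submit_schedule -> renew_voucher) and O(¬submit_schedule -> renew_voucher). Since submit_schedule ∨ ¬submit_schedule is a tautology, O(renew_voucher) follows.
The contrapositive of premise 6 (O(attend_hearing -> ¬renew_voucher)) is O(renew_voucher -> ¬attend_hearing), and O(renew_voucher) is already established, so O(¬attend_hearing).
The contrapositive of premise 2 (O(verify_ledger -> attend_hearing)) is O(¬attend_hearing -> ¬verify_ledger), and O(¬attend_hearing) is already established, so O(¬verify_ledger).
Premise 8, O(¬archive_shipment -> verify_ledger), contraposes to O(¬verify_ledger -> archive_shipment); with O(¬verify_ledger) we get O(archive_shipment).
Premise 10 is O(archive_shipment -> recuse_self); since O(archive_shipment), deontic closure gives O(recuse_self).
Applying K to premise 12 (O(recuse_self -> log_out)) and O(recuse_self) yields O(log_out).
Premise 11, O(¬arm_system -> ¬log_out), contraposes to O(log_out -> arm_system); with O(log_out) we get O(arm_system).
So O(arm_system) holds — arm_system is obligatory. None of the other listed options is made obligatory by any chain of premises.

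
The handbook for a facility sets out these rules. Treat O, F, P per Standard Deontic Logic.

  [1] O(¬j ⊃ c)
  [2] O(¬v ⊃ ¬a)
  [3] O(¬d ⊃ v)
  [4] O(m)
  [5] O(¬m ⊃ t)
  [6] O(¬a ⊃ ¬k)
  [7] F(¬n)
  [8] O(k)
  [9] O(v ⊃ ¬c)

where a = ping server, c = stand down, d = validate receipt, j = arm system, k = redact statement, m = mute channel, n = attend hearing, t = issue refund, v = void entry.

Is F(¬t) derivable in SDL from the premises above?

Premise 5 is O(¬m ⊃ t), but O(¬m) is not derivable from the premises, so it does not yield O(t).
No other premise forces O(t). An ideal world satisfying every premise can still have ¬t true, so F(¬t) is not derivable.

No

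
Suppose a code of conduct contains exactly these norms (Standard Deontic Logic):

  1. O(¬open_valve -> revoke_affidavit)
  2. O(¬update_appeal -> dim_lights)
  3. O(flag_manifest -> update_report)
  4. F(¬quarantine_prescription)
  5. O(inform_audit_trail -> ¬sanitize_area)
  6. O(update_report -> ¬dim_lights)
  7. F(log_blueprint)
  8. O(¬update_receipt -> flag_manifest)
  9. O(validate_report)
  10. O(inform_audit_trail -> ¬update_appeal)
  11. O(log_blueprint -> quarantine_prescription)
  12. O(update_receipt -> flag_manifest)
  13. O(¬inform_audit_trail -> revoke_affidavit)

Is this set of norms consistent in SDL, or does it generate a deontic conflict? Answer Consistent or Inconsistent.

Consistent

Premise 11 is O(log_blueprint -> quarantine_prescription); even if O(quarantine_prescription) held, inferring O(log_blueprint) would be affirming the consequent — invalid.
So O(log_blueprint) is not derivable, and the apparent clash with O(¬log_blueprint) does not arise.
A world satisfying every obligation exists (e.g. dim_lights=false, flag_manifest=true, inform_audit_trail=false, log_blueprint=false, open_valve=false, quarantine_prescription=true, revoke_affidavit=true, sanitize_area=false, update_appeal=true, update_receipt=false, update_report=true, validate_report=true); no atom is both obligatory and forbidden, so the set is consistent.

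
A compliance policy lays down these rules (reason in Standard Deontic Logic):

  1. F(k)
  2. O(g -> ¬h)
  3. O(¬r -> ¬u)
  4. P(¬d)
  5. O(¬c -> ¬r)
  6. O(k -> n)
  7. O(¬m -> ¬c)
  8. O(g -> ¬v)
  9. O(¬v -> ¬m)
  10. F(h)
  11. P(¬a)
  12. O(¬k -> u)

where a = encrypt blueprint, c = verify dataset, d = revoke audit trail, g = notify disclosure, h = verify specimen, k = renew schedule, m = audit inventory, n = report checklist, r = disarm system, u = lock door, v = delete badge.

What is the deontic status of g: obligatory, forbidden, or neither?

Forbidden

Premise 1 is F(k), i.e. O(¬k).
Premise 12 is O(¬k -> u); since O(¬k), deontic closure gives O(u).
Premise 3 is O(¬r -> ¬u); contrapositively O(u -> r). Since O(u) holds, K gives O(r).
The contrapositive of premise 5 (O(¬c -> ¬r)) is O(r -> c), and O(r) is already established, so O(c).
The contrapositive of premise 7 (O(¬m -> ¬c)) is O(c -> m), and O(c) is already established, so O(m).
Premise 9, O(¬v -> ¬m), contraposes to O(m -> v); with O(m) we get O(v).
The contrapositive of premise 8 (O(g -> ¬v)) is O(v -> ¬g), and O(v) is already established, so O(¬g).
Premises 2, 4, 6, 10, 11 do not contribute to this derivation.
Thus O(¬g), which is F(g): g is forbidden.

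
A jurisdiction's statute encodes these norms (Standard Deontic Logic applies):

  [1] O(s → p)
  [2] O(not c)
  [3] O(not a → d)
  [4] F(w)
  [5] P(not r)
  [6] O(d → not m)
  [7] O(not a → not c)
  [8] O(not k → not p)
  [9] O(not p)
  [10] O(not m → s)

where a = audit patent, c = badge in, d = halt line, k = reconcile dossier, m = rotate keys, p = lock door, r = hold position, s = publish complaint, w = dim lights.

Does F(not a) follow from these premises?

Premise 9 states O(not p) outright.
Premise 1, O(s → p), contraposes to O(not p → not s); with O(not p) we get O(not s).
Premise 10, O(not m → s), contraposes to O(not s → m); with O(not s) we get O(m).
Premise 6 is O(d → not m); contrapositively O(m → not d). Since O(m) holds, K gives O(not d).
Premise 3, O(not a → d), contraposes to O(not d → a); with O(not d) we get O(a).
Premises 2, 4, 5, 7, 8 do not contribute to this derivation.
So O(a) holds, i.e. F(not a). The claim follows.

Yes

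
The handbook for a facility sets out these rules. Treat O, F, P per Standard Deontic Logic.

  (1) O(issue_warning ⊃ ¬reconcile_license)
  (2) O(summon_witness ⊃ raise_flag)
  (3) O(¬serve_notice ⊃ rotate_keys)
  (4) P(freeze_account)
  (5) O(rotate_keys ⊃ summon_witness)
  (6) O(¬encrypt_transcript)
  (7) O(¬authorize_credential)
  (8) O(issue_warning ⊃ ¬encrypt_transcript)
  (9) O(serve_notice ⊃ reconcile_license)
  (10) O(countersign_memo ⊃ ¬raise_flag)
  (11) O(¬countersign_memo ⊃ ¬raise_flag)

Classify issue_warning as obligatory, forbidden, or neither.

Forbidden

Premises 10 and 11 cover both cases: O(countersign_memo ⊃ ¬raise_flag) and O(¬countersign_memo ⊃ ¬raise_flag). Since countersign_memo ∨ ¬countersign_memo is a tautology, O(¬raise_flag) follows.
The contrapositive of premise 2 (O(summon_witness ⊃ raise_flag)) is O(¬raise_flag ⊃ ¬summon_witness), and O(¬raise_flag) is already established, so O(¬summon_witness).
Premise 5, O(rotate_keys ⊃ summon_witness), contraposes to O(¬summon_witness ⊃ ¬rotate_keys); with O(¬summon_witness) we get O(¬rotate_keys).
The contrapositive of premise 3 (O(¬serve_notice ⊃ rotate_keys)) is O(¬rotate_keys ⊃ serve_notice), and O(¬rotate_keys) is already established, so O(serve_notice).
Applying K to premise 9 (O(serve_notice ⊃ reconcile_license)) and O(serve_notice) yields O(reconcile_license).
Premise 1, O(issue_warning ⊃ ¬reconcile_license), contraposes to O(reconcile_license ⊃ ¬issue_warning); with O(reconcile_license) we get O(¬issue_warning).
Premises 4, 6, 7, 8 do not contribute to this derivation.
Thus O(¬issue_warning), which is F(issue_warning): issue_warning is forbidden.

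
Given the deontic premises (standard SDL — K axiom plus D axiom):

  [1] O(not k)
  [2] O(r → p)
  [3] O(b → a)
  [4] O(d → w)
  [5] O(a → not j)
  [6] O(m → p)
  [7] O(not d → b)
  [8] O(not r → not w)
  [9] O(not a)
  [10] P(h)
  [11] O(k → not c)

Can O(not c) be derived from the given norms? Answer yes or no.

Premise 11 is O(k → not c), but O(k) is not derivable from the premises, so it does not yield O(not c).
No other premise forces O(not c). An ideal world satisfying every premise can still have not c false, so O(not c) is not derivable.

No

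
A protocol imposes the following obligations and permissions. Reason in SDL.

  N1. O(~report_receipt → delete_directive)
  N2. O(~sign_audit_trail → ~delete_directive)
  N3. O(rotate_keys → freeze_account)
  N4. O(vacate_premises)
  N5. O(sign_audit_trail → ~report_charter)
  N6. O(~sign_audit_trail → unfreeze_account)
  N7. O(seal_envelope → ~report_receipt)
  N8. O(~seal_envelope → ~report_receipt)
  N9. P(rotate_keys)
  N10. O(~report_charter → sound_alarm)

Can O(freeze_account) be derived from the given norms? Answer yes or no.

No

Premise 3 is O(rotate_keys → freeze_account), but O(rotate_keys) is not derivable from the premises (the permission P(rotate_keys) asserts only ~O(~rotate_keys), not O(rotate_keys)), so it does not yield O(freeze_account).
No other premise forces O(freeze_account). An ideal world satisfying every premise can still have freeze_account false, so O(freeze_account) is not derivable.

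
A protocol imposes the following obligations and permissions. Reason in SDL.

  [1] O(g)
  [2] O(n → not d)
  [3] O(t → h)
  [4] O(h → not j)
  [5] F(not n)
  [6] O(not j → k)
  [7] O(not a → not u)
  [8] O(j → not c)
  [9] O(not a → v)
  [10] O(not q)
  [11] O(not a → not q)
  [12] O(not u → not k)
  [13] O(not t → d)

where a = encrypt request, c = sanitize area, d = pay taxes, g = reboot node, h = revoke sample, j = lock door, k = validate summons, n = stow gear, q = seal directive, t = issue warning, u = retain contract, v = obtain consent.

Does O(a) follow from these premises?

Yes

Premise 5 is F(not n), i.e. O(n).
With premise 2, O(n → not d), the K-axiom yields O(not d).
Premise 13 is O(not t → d); contrapositively O(not d → t). Since O(not d) holds, K gives O(t).
Applying K to premise 3 (O(t → h)) and O(t) yields O(h).
With premise 4, O(h → not j), the K-axiom yields O(not j).
Applying K to premise 6 (O(not j → k)) and O(not j) yields O(k).
Premise 12, O(not u → not k), contraposes to O(k → u); with O(k) we get O(u).
Premise 7 is O(not a → not u); contrapositively O(u → a). Since O(u) holds, K gives O(a).
Premises 1, 8, 9, 10, 11 do not contribute to this derivation.
So O(a) follows.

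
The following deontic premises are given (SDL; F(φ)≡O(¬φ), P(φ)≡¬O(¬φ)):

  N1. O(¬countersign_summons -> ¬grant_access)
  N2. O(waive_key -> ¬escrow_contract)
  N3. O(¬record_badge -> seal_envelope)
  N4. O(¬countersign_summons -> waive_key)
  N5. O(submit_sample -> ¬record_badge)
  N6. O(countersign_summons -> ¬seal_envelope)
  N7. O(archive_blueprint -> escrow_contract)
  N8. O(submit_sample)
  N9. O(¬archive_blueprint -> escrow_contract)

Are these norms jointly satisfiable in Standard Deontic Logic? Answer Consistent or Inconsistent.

Premises 9 and 7 are O(¬archive_blueprint -> escrow_contract) and O(archive_blueprint -> escrow_contract); every ideal world satisfies ¬archive_blueprint or archive_blueprint, so in either case escrow_contract holds — hence O(escrow_contract).
The contrapositive of premise 2 (O(waive_key -> ¬escrow_contract)) is O(escrow_contract -> ¬waive_key), and O(escrow_contract) is already established, so O(¬waive_key).
Premise 4, O(¬countersign_summons -> waive_key), contraposes to O(¬waive_key -> countersign_summons); with O(¬waive_key) we get O(countersign_summons).
Applying K to premise 6 (O(countersign_summons -> ¬seal_envelope)) and O(countersign_summons) yields O(¬seal_envelope).
The contrapositive of premise 3 (O(¬record_badge -> seal_envelope)) is O(¬seal_envelope -> record_badge), and O(¬seal_envelope) is already established, so O(record_badge).
The contrapositive of premise 5 (O(submit_sample -> ¬record_badge)) is O(record_badge -> ¬submit_sample), and O(record_badge) is already established, so O(¬submit_sample).
Yet premise 8 states O(submit_sample).
We now have both O(¬submit_sample) and O(submit_sample) — submit_sample is simultaneously obligatory and forbidden, violating the D-axiom.

Inconsistent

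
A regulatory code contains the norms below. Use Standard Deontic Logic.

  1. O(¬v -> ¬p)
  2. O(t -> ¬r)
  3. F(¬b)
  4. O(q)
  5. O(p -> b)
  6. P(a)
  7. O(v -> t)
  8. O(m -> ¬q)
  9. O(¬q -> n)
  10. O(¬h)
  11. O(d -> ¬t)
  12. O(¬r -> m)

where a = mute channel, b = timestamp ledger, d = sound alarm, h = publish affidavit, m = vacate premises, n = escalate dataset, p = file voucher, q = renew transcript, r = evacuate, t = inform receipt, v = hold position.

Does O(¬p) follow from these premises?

Premise 4 states O(q) outright.
Premise 8, O(m -> ¬q), contraposes to O(q -> ¬m); with O(q) we get O(¬m).
Premise 12, O(¬r -> m), contraposes to O(¬m -> r); with O(¬m) we get O(r).
Premise 2 is O(t -> ¬r); contrapositively O(r -> ¬t). Since O(r) holds, K gives O(¬t).
Premise 7, O(v -> t), contraposes to O(¬t -> ¬v); with O(¬t) we get O(¬v).
With premise 1, O(¬v -> ¬p), the K-axiom yields O(¬p).
Premises 3, 5, 6, 9, 10, 11 do not contribute to this derivation.
So O(¬p) follows.

Yes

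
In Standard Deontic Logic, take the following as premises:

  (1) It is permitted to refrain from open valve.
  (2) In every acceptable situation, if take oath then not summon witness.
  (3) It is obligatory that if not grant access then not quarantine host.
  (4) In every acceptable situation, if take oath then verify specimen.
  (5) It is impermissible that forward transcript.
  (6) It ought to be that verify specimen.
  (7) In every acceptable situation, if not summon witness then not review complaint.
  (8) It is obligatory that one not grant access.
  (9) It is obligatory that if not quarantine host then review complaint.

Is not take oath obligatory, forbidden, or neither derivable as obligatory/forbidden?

From premise 8 we have O(¬grant_access).
Premise 3 is O(¬grant_access → ¬quarantine_host); since O(¬grant_access), deontic closure gives O(¬quarantine_host).
Applying K to premise 9 (O(¬quarantine_host → review_complaint)) and O(¬quarantine_host) yields O(review_complaint).
The contrapositive of premise 7 (O(¬summon_witness → ¬review_complaint)) is O(review_complaint → summon_witness), and O(review_complaint) is already established, so O(summon_witness).
The contrapositive of premise 2 (O(take_oath → ¬summon_witness)) is O(summon_witness → ¬take_oath), and O(summon_witness) is already established, so O(¬take_oath).
Premises 1, 4, 5, 6 do not contribute to this derivation.
Hence ¬take_oath is obligatory.

Obligatory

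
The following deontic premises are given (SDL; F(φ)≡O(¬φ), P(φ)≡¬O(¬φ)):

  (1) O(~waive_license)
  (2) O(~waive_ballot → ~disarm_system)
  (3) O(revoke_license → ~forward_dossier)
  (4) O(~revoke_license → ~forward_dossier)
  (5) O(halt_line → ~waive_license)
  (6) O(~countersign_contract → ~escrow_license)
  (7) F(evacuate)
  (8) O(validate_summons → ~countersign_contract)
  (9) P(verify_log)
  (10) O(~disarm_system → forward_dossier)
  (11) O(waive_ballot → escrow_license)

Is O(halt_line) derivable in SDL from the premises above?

No

Premise 5 is O(halt_line → ~waive_license); even if O(~waive_license) held, inferring O(halt_line) would be affirming the consequent — invalid.
No other premise forces O(halt_line). An ideal world satisfying every premise can still have halt_line false, so O(halt_line) is not derivable.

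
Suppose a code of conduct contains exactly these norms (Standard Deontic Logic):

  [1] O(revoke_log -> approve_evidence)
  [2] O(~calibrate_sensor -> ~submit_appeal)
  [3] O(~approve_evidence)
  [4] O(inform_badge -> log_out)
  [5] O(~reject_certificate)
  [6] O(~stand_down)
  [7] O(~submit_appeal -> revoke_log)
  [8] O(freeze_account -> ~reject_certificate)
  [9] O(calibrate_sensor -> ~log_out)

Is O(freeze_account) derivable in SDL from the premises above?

No

Premise 8 is O(freeze_account -> ~reject_certificate); even if O(~reject_certificate) held, inferring O(freeze_account) would be affirming the consequent — invalid.
No other premise forces O(freeze_account). An ideal world satisfying every premise can still have freeze_account false, so O(freeze_account) is not derivable.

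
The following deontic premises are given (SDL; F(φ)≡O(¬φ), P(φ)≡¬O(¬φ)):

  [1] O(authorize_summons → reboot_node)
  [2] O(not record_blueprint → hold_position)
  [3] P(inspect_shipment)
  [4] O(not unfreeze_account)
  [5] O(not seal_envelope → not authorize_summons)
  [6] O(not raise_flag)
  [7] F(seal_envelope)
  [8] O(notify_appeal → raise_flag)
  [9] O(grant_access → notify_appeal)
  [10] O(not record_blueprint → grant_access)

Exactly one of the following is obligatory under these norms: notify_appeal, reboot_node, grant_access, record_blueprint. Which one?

record_blueprint

Premise 6 gives O(not raise_flag).
Premise 8 is O(notify_appeal → raise_flag); contrapositively O(not raise_flag → not notify_appeal). Since O(not raise_flag) holds, K gives O(not notify_appeal).
Premise 9 is O(grant_access → notify_appeal); contrapositively O(not notify_appeal → not grant_access). Since O(not notify_appeal) holds, K gives O(not grant_access).
The contrapositive of premise 10 (O(not record_blueprint → grant_access)) is O(not grant_access → record_blueprint), and O(not grant_access) is already established, so O(record_blueprint).
So O(record_blueprint) holds — record_blueprint is obligatory. None of the other listed options is made obligatory by any chain of premises.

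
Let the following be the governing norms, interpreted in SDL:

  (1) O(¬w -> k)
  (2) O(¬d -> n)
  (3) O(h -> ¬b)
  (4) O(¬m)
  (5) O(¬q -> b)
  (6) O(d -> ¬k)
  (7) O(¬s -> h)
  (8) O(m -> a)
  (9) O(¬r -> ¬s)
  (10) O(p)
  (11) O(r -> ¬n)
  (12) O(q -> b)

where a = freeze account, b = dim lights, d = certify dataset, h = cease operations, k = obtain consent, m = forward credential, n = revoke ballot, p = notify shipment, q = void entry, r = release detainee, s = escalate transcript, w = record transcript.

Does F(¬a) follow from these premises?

No

Premise 8 is O(m -> a), but O(m) is not derivable from the premises, so it does not yield O(a).
No other premise forces O(a). An ideal world satisfying every premise can still have ¬a true, so F(¬a) is not derivable.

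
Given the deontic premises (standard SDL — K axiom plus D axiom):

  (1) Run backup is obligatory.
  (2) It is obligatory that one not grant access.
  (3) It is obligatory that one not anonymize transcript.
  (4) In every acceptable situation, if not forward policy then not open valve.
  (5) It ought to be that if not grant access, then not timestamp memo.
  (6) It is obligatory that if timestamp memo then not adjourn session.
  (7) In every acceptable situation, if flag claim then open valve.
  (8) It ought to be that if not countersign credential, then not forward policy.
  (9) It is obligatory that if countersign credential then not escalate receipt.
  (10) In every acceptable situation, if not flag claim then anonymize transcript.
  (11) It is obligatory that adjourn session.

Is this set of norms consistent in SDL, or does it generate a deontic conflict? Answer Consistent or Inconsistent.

Premise 6 is O(timestamp_memo → ¬adjourn_session), but O(timestamp_memo) is not derivable from the premises, so it does not yield O(¬adjourn_session).
So O(¬adjourn_session) is not derivable, and the apparent clash with O(adjourn_session) does not arise.
A world satisfying every obligation exists (e.g. adjourn_session=true, anonymize_transcript=false, countersign_credential=true, escalate_receipt=false, flag_claim=true, forward_policy=true, grant_access=false, open_valve=true, run_backup=true, timestamp_memo=false); no atom is both obligatory and forbidden, so the set is consistent.

Consistent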